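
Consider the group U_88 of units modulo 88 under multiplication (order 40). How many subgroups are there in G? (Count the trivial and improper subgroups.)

|G| = 40, so by Lagrange every subgroup order divides 40. Divisors: 1, 2, 4, 5, 8, 10, 20, 40.
Subgroups by order — order 1: 1; order 2: 7; order 4: 7; order 5: 1; order 8: 1; order 10: 7; order 20: 7; order 40: 1.
Total: 1 + 7 + 7 + 1 + 1 + 7 + 7 + 1 = 32.

32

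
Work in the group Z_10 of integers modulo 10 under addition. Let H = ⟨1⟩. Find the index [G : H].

1

|⟨1⟩| = 10 and |G| = 10.
By Lagrange, [G : H] = |G|/|H| = 10/10 = 1.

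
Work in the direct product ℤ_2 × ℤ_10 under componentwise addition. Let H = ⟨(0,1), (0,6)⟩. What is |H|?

10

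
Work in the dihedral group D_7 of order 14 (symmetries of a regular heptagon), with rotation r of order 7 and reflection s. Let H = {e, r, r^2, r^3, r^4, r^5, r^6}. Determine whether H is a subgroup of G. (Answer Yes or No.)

|H| = 7 divides |G| = 14, consistent with Lagrange.
H contains the identity, every element's inverse is in H, and H is closed under ·: it is a subgroup.
In fact H = ⟨r^4⟩.

Yes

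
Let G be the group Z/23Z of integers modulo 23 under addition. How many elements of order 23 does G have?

22

In a cyclic group of order 23, the number of elements of order d (for d | 23) is φ(d).
φ(23) = 22.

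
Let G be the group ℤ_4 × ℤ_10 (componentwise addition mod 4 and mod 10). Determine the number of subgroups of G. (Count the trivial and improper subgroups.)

|G| = 40, so by Lagrange every subgroup order divides 40. Divisors: 1, 2, 4, 5, 8, 10, 20, 40.
Subgroups by order — order 1: 1; order 2: 3; order 4: 3; order 5: 1; order 8: 1; order 10: 3; order 20: 3; order 40: 1.
Total: 1 + 3 + 3 + 1 + 1 + 3 + 3 + 1 = 16.

16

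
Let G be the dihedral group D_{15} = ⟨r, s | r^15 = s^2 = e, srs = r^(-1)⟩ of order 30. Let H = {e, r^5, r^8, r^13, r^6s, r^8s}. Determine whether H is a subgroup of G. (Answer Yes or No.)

r^5 ∈ H but its inverse r^10 ∉ H, so H is not a subgroup.

No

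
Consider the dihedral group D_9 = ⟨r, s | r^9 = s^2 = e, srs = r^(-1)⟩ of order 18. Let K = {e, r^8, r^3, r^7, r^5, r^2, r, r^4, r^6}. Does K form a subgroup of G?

Yes

|K| = 9 divides |G| = 18, consistent with Lagrange.
K contains the identity, every element's inverse is in K, and K is closed under ·: it is a subgroup.
In fact K = ⟨r^4⟩.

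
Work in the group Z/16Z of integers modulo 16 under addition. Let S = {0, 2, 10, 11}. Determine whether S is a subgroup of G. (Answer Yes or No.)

No

10 ∈ S but its inverse 6 ∉ S, so S is not a subgroup.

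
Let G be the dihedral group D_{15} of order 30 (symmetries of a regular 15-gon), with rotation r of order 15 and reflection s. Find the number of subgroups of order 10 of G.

3

|G| = 30 and 10 | 30, so subgroups of order 10 are possible by Lagrange.
The subgroups of order 10 are: {e, r^3, r^6, r^9, r^12, rs, r^4s, r^7s, r^10s, r^13s}; {e, r^3, r^6, r^9, r^12, r^2s, r^5s, r^8s, r^11s, r^14s}; {e, r^3, r^6, r^9, r^12, s, r^3s, r^6s, r^9s, r^12s}.
So G has 3 subgroups of order 10.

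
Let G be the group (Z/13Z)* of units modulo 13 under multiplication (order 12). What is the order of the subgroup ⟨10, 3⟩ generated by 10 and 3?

6

|⟨10⟩| = 6 and |⟨3⟩| = 3, so |H| is a multiple of lcm(6, 3) = 6 and divides |G| = 12.
Closing under the operation: H = {1, 3, 4, 9, 10, 12}, so |H| = 6.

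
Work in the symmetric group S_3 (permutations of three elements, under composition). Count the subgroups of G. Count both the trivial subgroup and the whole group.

6

|G| = 6, so by Lagrange every subgroup order divides 6. Divisors: 1, 2, 3, 6.
Subgroups by order — order 1: 1; order 2: 3; order 3: 1; order 6: 1.
Total: 1 + 3 + 1 + 1 = 6.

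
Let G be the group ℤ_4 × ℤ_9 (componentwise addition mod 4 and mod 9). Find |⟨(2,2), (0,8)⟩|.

|⟨(2,2)⟩| = 18 and |⟨(0,8)⟩| = 9, so |H| is a multiple of lcm(18, 9) = 18 and divides |G| = 36.
Closing under the operation: H = {(0,0), (0,1), (0,2), (0,3), (0,4), (0,5), (0,6), (0,7), (0,8), (2,0), (2,1), (2,2), (2,3), (2,4), (2,5), (2,6), (2,7), (2,8)}, so |H| = 18.

18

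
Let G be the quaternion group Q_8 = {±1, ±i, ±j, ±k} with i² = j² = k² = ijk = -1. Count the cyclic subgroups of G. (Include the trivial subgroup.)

Group the elements of G by the cyclic subgroup they generate; each cyclic subgroup of order d accounts for φ(d) elements.
Cyclic subgroups by order — order 1: 1; order 2: 1; order 4: 3.
Total: 5.

5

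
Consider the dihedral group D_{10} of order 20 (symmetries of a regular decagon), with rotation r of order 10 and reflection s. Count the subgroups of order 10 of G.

3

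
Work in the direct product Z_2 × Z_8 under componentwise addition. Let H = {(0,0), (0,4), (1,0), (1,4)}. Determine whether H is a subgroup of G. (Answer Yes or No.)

|H| = 4 divides |G| = 16, consistent with Lagrange.
H contains the identity, every element's inverse is in H, and H is closed under +: it is a subgroup.

Yes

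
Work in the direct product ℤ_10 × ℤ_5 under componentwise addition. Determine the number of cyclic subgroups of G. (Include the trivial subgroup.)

14

A cyclic subgroup of order d is generated by each of its φ(d) elements of order d, so the cyclic subgroups of order d number (#elements of order d)/φ(d).
Cyclic subgroups by order — order 1: 1; order 2: 1; order 5: 6; order 10: 6.
Total: 14.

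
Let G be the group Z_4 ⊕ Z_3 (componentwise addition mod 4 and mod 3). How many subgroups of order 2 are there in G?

1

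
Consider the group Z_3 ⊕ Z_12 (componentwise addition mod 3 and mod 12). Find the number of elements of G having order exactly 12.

16

An element (a,b) has order lcm(ord(a), ord(b)); count pairs with lcm equal to 12.
Enumerating gives 16 such elements.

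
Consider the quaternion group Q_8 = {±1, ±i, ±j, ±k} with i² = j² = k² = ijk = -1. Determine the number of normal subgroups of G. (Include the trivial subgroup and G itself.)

6

G has 6 subgroups. Checking conjugation-invariance by order — order 1: 1/1 normal; order 2: 1/1 normal; order 4: 3/3 normal; order 8: 1/1 normal.
Total normal subgroups: 6.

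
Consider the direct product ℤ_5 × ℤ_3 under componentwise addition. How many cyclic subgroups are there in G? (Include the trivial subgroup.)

Each element a generates a cyclic subgroup ⟨a⟩; distinct elements may generate the same one (a cyclic group of order d has φ(d) generators).
Cyclic subgroups by order — order 1: 1; order 3: 1; order 5: 1; order 15: 1.
Total: 4.

4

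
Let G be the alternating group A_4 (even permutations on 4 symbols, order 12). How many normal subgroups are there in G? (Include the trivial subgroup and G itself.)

3

G has 10 subgroups. Checking conjugation-invariance by order — order 1: 1/1 normal; order 2: 0/3 normal; order 3: 0/4 normal; order 4: 1/1 normal; order 12: 1/1 normal.
Total normal subgroups: 3.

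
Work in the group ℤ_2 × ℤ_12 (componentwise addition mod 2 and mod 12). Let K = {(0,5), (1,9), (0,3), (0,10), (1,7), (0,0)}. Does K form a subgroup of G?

(1,7) ∈ K but its inverse (1,5) ∉ K, so K is not a subgroup.

No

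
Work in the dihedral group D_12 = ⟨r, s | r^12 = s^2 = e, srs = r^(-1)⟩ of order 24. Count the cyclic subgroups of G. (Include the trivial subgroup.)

A cyclic subgroup of order d is generated by each of its φ(d) elements of order d, so the cyclic subgroups of order d number (#elements of order d)/φ(d).
Cyclic subgroups by order — order 1: 1; order 2: 13; order 3: 1; order 4: 1; order 6: 1; order 12: 1.
Total: 18.

18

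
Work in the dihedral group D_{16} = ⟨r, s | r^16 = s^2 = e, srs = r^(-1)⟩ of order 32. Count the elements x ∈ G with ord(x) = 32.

0

No element of G has order 32 (even though 32 | 32).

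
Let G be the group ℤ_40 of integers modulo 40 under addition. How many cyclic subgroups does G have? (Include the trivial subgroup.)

8

Group the elements of G by the cyclic subgroup they generate; each cyclic subgroup of order d accounts for φ(d) elements.
Cyclic subgroups by order — order 1: 1; order 2: 1; order 4: 1; order 5: 1; order 8: 1; order 10: 1; order 20: 1; order 40: 1.
Total: 8.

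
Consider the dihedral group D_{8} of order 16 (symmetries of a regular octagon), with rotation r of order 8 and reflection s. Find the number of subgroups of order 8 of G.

3

|G| = 16 and 8 | 16, so subgroups of order 8 are possible by Lagrange.
The subgroups of order 8 are: {e, r, r^2, r^3, r^4, r^5, r^6, r^7}; {e, r^2, r^4, r^6, s, r^2s, r^4s, r^6s}; {e, r^2, r^4, r^6, rs, r^3s, r^5s, r^7s}.
So G has 3 subgroups of order 8.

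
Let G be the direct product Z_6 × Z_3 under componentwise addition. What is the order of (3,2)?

The order of (3,2) in Z_6 × Z_3 is lcm(ord(3) in Z_6, ord(2) in Z_3).
ord(3) = 2 and ord(2) = 3, so |⟨(3,2)⟩| = lcm(2, 3) = 6.

6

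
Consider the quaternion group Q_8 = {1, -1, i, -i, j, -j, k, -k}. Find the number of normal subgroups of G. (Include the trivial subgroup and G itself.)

6

G has 6 subgroups. Checking conjugation-invariance by order — order 1: 1/1 normal; order 2: 1/1 normal; order 4: 3/3 normal; order 8: 1/1 normal.
Total normal subgroups: 6.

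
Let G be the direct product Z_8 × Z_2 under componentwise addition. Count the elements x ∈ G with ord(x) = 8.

An element (a,b) has order lcm(ord(a), ord(b)); count pairs with lcm equal to 8.
Enumerating gives 8 such elements.

8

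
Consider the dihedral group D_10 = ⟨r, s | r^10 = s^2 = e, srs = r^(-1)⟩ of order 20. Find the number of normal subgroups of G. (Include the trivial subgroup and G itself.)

G has 22 subgroups. Checking conjugation-invariance by order — order 1: 1/1 normal; order 2: 1/11 normal; order 4: 0/5 normal; order 5: 1/1 normal; order 10: 3/3 normal; order 20: 1/1 normal.
Total normal subgroups: 7.

7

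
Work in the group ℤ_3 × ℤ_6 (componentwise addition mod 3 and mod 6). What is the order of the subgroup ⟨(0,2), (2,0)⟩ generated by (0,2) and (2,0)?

9

|⟨(0,2)⟩| = 3 and |⟨(2,0)⟩| = 3, so |H| is a multiple of lcm(3, 3) = 3 and divides |G| = 18.
Closing under the operation: H = {(0,0), (0,2), (0,4), (1,0), (1,2), (1,4), (2,0), (2,2), (2,4)}, so |H| = 9.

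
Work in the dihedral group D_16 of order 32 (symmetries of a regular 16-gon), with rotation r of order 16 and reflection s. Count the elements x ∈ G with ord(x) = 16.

The elements of order 16 are: r, r^3, r^5, r^7, r^9, r^11, r^13, r^15.
That's 8.

8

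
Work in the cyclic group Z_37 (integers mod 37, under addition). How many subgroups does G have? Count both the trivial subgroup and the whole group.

Subgroups of the cyclic group Z_37 correspond bijectively to divisors of 37.
Divisors of 37: 1, 37.
So Z_37 has 2 subgroups.

2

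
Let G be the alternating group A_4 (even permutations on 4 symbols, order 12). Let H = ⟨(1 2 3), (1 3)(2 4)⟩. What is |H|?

12

|⟨(1 2 3)⟩| = 3 and |⟨(1 3)(2 4)⟩| = 2, so |H| is a multiple of lcm(3, 2) = 6 and divides |G| = 12.
Closing {(1 2 3), (1 3)(2 4)} under the group operation gives all of G, so |H| = 12.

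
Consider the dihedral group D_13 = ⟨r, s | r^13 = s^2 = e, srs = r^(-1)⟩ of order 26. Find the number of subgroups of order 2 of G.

|G| = 26 and 2 | 26, so subgroups of order 2 are possible by Lagrange.
The subgroups of order 2 are: {e, r^10s}; {e, r^11s}; {e, r^12s}; {e, r^2s}; … (13 in all).
So G has 13 subgroups of order 2.

13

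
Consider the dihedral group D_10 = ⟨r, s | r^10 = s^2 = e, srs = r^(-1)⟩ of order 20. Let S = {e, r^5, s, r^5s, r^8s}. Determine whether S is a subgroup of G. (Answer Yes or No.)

No

Closure fails: s · r^8s = r^2 ∉ S. So S is not a subgroup.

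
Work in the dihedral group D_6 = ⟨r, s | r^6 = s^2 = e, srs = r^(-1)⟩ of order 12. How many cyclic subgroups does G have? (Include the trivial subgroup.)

A cyclic subgroup of order d is generated by each of its φ(d) elements of order d, so the cyclic subgroups of order d number (#elements of order d)/φ(d).
Cyclic subgroups by order — order 1: 1; order 2: 7; order 3: 1; order 6: 1.
Total: 10.

10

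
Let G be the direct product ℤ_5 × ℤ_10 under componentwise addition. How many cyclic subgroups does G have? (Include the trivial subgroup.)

14

Group the elements of G by the cyclic subgroup they generate; each cyclic subgroup of order d accounts for φ(d) elements.
Cyclic subgroups by order — order 1: 1; order 2: 1; order 5: 6; order 10: 6.
Total: 14.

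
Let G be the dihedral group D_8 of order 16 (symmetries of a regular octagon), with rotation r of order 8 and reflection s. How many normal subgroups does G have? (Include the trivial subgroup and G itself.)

7

G has 19 subgroups. Checking conjugation-invariance by order — order 1: 1/1 normal; order 2: 1/9 normal; order 4: 1/5 normal; order 8: 3/3 normal; order 16: 1/1 normal.
Total normal subgroups: 7.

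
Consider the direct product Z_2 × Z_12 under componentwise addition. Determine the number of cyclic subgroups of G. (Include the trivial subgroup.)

12

Each element a generates a cyclic subgroup ⟨a⟩; distinct elements may generate the same one (a cyclic group of order d has φ(d) generators).
Cyclic subgroups by order — order 1: 1; order 2: 3; order 3: 1; order 4: 2; order 6: 3; order 12: 2.
Total: 12.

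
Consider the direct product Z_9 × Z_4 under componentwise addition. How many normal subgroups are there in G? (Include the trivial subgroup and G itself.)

G is abelian, so every subgroup is normal.
G has 9 subgroups in total, hence 9 normal subgroups.

9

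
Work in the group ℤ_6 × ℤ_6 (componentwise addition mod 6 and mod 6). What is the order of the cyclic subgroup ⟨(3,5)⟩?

The order of (3,5) in Z_6 × Z_6 is lcm(ord(3) in Z_6, ord(5) in Z_6).
ord(3) = 2 and ord(5) = 6, so |⟨(3,5)⟩| = lcm(2, 6) = 6.

6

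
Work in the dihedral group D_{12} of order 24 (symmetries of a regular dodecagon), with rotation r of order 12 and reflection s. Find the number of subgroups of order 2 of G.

|G| = 24 and 2 | 24, so subgroups of order 2 are possible by Lagrange.
The subgroups of order 2 are: {e, r^10s}; {e, r^11s}; {e, r^2s}; {e, r^3s}; … (13 in all).
So G has 13 subgroups of order 2.

13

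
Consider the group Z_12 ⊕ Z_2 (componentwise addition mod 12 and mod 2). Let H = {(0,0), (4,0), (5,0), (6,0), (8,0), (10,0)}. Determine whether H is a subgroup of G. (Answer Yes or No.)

No

(10,0) ∈ H but its inverse (2,0) ∉ H, so H is not a subgroup.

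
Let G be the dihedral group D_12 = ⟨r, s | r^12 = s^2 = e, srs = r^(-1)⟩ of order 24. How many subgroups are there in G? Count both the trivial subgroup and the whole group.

34

|G| = 24, so by Lagrange every subgroup order divides 24. Divisors: 1, 2, 3, 4, 6, 8, 12, 24.
Subgroups by order — order 1: 1; order 2: 13; order 3: 1; order 4: 7; order 6: 5; order 8: 3; order 12: 3; order 24: 1.
Total: 1 + 13 + 1 + 7 + 5 + 3 + 3 + 1 = 34.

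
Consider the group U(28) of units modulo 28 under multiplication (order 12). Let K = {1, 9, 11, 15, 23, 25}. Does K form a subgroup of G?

Yes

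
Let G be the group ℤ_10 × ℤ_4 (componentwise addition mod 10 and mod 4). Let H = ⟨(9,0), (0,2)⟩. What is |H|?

|⟨(9,0)⟩| = 10 and |⟨(0,2)⟩| = 2, so |H| is a multiple of lcm(10, 2) = 10 and divides |G| = 40.
Closing under the operation: H = {(0,0), (0,2), (1,0), (1,2), (2,0), (2,2), (3,0), (3,2), (4,0), (4,2), (5,0), (5,2), (6,0), (6,2), (7,0), (7,2), (8,0), (8,2), (9,0), (9,2)}, so |H| = 20.

20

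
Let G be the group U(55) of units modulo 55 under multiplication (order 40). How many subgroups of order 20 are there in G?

|G| = 40 and 20 | 40, so subgroups of order 20 are possible by Lagrange.
The subgroups of order 20 are: {1, 3, 4, 9, 12, 14, 16, 23, 26, 27, 31, 34, 36, 37, 38, 42, 47, 48, 49, 53}; {1, 2, 4, 7, 8, 9, 13, 14, 16, 17, 18, 26, 28, 31, 32, 34, 36, 43, 49, 52}; {1, 4, 6, 9, 14, 16, 19, 21, 24, 26, 29, 31, 34, 36, 39, 41, 46, 49, 51, 54}.
So G has 3 subgroups of order 20.

3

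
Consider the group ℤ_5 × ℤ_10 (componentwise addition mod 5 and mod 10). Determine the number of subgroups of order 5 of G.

|G| = 50 and 5 | 50, so subgroups of order 5 are possible by Lagrange.
The subgroups of order 5 are: {(0,0), (0,2), (0,4), (0,6), (0,8)}; {(0,0), (1,0), (2,0), (3,0), (4,0)}; {(0,0), (1,2), (2,4), (3,6), (4,8)}; {(0,0), (1,4), (2,8), (3,2), (4,6)}; … (6 in all).
So G has 6 subgroups of order 5.

6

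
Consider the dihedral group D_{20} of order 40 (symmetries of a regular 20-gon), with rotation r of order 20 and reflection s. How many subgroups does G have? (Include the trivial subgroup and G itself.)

48

|G| = 40, so by Lagrange every subgroup order divides 40. Divisors: 1, 2, 4, 5, 8, 10, 20, 40.
Subgroups by order — order 1: 1; order 2: 21; order 4: 11; order 5: 1; order 8: 5; order 10: 5; order 20: 3; order 40: 1.
Total: 1 + 21 + 11 + 1 + 5 + 5 + 3 + 1 = 48.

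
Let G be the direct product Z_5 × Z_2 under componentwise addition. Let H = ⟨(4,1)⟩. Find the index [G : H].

1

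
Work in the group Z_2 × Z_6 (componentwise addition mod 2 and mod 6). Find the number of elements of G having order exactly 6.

6

An element (a,b) has order lcm(ord(a), ord(b)); count pairs with lcm equal to 6.
Enumerating gives 6 such elements.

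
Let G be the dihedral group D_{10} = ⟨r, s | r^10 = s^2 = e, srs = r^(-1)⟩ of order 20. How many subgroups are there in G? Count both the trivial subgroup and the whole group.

22

|G| = 20, so by Lagrange every subgroup order divides 20. Divisors: 1, 2, 4, 5, 10, 20.
Subgroups by order — order 1: 1; order 2: 11; order 4: 5; order 5: 1; order 10: 3; order 20: 1.
Total: 1 + 11 + 5 + 1 + 3 + 1 = 22.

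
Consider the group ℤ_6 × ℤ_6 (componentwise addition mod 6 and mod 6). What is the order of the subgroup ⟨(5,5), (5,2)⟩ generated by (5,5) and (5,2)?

|⟨(5,5)⟩| = 6 and |⟨(5,2)⟩| = 6, so |H| is a multiple of lcm(6, 6) = 6 and divides |G| = 36.
Closing under the operation: H = {(0,0), (0,3), (1,1), (1,4), (2,2), (2,5), (3,0), (3,3), (4,1), (4,4), (5,2), (5,5)}, so |H| = 12.

12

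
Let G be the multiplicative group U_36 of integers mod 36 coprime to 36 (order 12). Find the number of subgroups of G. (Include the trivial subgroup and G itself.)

10

|G| = 12, so by Lagrange every subgroup order divides 12. Divisors: 1, 2, 3, 4, 6, 12.
Subgroups by order — order 1: 1; order 2: 3; order 3: 1; order 4: 1; order 6: 3; order 12: 1.
Total: 1 + 3 + 1 + 1 + 3 + 1 = 10.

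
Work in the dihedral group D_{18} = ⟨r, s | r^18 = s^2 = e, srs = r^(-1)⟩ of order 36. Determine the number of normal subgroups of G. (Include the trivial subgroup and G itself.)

9

G has 45 subgroups. Checking conjugation-invariance by order — order 1: 1/1 normal; order 2: 1/19 normal; order 3: 1/1 normal; order 4: 0/9 normal; order 6: 1/7 normal; order 9: 1/1 normal; order 12: 0/3 normal; order 18: 3/3 normal; order 36: 1/1 normal.
Total normal subgroups: 9.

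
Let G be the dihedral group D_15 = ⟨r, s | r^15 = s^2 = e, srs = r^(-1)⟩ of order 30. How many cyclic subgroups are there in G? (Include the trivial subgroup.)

Group the elements of G by the cyclic subgroup they generate; each cyclic subgroup of order d accounts for φ(d) elements.
Cyclic subgroups by order — order 1: 1; order 2: 15; order 3: 1; order 5: 1; order 15: 1.
Total: 19.

19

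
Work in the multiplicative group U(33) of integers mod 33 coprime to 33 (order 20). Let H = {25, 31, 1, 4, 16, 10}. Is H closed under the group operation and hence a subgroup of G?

No

|H| = 6 does not divide |G| = 20, so by Lagrange H is not a subgroup.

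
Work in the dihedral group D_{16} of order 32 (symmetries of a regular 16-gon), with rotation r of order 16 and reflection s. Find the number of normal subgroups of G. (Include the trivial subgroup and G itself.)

8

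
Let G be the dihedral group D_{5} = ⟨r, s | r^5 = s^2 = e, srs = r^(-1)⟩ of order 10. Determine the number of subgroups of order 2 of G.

|G| = 10 and 2 | 10, so subgroups of order 2 are possible by Lagrange.
The subgroups of order 2 are: {e, r^2s}; {e, r^3s}; {e, r^4s}; {e, rs}; … (5 in all).
So G has 5 subgroups of order 2.

5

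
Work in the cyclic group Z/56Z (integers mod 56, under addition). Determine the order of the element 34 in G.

28

In Z/56Z, the order of an element a is n/gcd(a, n).
gcd(34, 56) = 2, so |⟨34⟩| = 56/2 = 28.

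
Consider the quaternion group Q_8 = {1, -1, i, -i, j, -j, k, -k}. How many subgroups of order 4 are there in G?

3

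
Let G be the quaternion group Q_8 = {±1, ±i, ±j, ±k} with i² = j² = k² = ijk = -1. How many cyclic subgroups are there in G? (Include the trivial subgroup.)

Each element a generates a cyclic subgroup ⟨a⟩; distinct elements may generate the same one (a cyclic group of order d has φ(d) generators).
Cyclic subgroups by order — order 1: 1; order 2: 1; order 4: 3.
Total: 5.

5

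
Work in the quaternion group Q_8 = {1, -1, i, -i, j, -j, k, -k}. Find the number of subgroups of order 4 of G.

|G| = 8 and 4 | 8, so subgroups of order 4 are possible by Lagrange.
The subgroups of order 4 are: {1, -1, i, -i}; {1, -1, j, -j}; {1, -1, k, -k}.
So G has 3 subgroups of order 4.

3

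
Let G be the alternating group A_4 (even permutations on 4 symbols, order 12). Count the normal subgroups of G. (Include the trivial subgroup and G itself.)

G has 10 subgroups. Checking conjugation-invariance by order — order 1: 1/1 normal; order 2: 0/3 normal; order 3: 0/4 normal; order 4: 1/1 normal; order 12: 1/1 normal.
Total normal subgroups: 3.

3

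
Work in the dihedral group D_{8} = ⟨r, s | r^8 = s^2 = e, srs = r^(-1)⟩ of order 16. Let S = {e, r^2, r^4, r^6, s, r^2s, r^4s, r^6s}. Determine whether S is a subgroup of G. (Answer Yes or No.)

|S| = 8 divides |G| = 16, consistent with Lagrange.
S contains the identity, every element's inverse is in S, and S is closed under ·: it is a subgroup.

Yes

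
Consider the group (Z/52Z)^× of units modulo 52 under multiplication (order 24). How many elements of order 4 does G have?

4

The elements of order 4 are: 5, 21, 31, 47.
That's 4.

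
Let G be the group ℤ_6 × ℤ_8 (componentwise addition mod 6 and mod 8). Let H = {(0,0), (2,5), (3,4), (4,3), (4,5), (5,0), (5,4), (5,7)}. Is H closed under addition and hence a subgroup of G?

No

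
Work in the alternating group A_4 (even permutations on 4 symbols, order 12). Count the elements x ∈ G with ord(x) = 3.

The elements of order 3 are: (2 3 4), (2 4 3), (1 2 3), (1 2 4), (1 3 2), (1 3 4), (1 4 2), (1 4 3).
That's 8.

8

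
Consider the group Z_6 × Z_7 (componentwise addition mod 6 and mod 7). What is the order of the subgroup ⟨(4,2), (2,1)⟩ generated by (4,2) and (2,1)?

|⟨(4,2)⟩| = 21 and |⟨(2,1)⟩| = 21, so |H| is a multiple of lcm(21, 21) = 21 and divides |G| = 42.
Closing under the operation: H = {(0,0), (0,1), (0,2), (0,3), (0,4), (0,5), (0,6), (2,0), (2,1), (2,2), (2,3), (2,4), (2,5), (2,6), (4,0), (4,1), (4,2), (4,3), (4,4), (4,5), (4,6)}, so |H| = 21.

21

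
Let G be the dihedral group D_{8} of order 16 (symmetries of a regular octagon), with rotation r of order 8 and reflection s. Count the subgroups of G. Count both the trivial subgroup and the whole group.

19

|G| = 16, so by Lagrange every subgroup order divides 16. Divisors: 1, 2, 4, 8, 16.
Subgroups by order — order 1: 1; order 2: 9; order 4: 5; order 8: 3; order 16: 1.
Total: 1 + 9 + 5 + 3 + 1 = 19.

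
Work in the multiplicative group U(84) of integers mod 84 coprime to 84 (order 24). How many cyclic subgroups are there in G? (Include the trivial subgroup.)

16

A cyclic subgroup of order d is generated by each of its φ(d) elements of order d, so the cyclic subgroups of order d number (#elements of order d)/φ(d).
Cyclic subgroups by order — order 1: 1; order 2: 7; order 3: 1; order 6: 7.
Total: 16.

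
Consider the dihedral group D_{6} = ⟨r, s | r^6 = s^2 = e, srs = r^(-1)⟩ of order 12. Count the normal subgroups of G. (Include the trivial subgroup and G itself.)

G has 16 subgroups. Checking conjugation-invariance by order — order 1: 1/1 normal; order 2: 1/7 normal; order 3: 1/1 normal; order 4: 0/3 normal; order 6: 3/3 normal; order 12: 1/1 normal.
Total normal subgroups: 7.

7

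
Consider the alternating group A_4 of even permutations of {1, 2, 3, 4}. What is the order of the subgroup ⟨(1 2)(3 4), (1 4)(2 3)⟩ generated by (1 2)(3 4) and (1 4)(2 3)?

|⟨(1 2)(3 4)⟩| = 2 and |⟨(1 4)(2 3)⟩| = 2, so |H| is a multiple of lcm(2, 2) = 2 and divides |G| = 12.
Closing under the operation: H = {e, (1 2)(3 4), (1 3)(2 4), (1 4)(2 3)}, so |H| = 4.

4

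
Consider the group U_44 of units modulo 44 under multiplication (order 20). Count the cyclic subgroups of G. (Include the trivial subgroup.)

8

Group the elements of G by the cyclic subgroup they generate; each cyclic subgroup of order d accounts for φ(d) elements.
Cyclic subgroups by order — order 1: 1; order 2: 3; order 5: 1; order 10: 3.
Total: 8.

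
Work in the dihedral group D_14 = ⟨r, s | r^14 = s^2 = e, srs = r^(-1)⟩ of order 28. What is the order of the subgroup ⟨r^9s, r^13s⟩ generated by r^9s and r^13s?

|⟨r^9s⟩| = 2 and |⟨r^13s⟩| = 2, so |H| is a multiple of lcm(2, 2) = 2 and divides |G| = 28.
Closing under the operation: H = {e, r^2, r^4, r^6, r^8, r^10, r^12, rs, r^3s, r^5s, r^7s, r^9s, r^11s, r^13s}, so |H| = 14.

14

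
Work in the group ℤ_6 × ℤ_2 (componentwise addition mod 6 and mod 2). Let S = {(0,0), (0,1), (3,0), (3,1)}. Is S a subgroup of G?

|S| = 4 divides |G| = 12, consistent with Lagrange.
S contains the identity, every element's inverse is in S, and S is closed under +: it is a subgroup.

Yes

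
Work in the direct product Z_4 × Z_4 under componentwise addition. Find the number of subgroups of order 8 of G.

|G| = 16 and 8 | 16, so subgroups of order 8 are possible by Lagrange.
The subgroups of order 8 are: {(0,0), (0,1), (0,2), (0,3), (2,0), (2,1), (2,2), (2,3)}; {(0,0), (0,2), (1,0), (1,2), (2,0), (2,2), (3,0), (3,2)}; {(0,0), (0,2), (1,1), (1,3), (2,0), (2,2), (3,1), (3,3)}.
So G has 3 subgroups of order 8.

3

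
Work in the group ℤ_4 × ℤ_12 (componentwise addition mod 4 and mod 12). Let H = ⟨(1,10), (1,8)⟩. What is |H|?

|⟨(1,10)⟩| = 12 and |⟨(1,8)⟩| = 12, so |H| is a multiple of lcm(12, 12) = 12 and divides |G| = 48.
Closing under the operation: H = {(0,0), (0,2), (0,4), (0,6), (0,8), (0,10), (1,0), (1,2), (1,4), (1,6), (1,8), (1,10), (2,0), (2,2), (2,4), (2,6), (2,8), (2,10), (3,0), (3,2), (3,4), (3,6), (3,8), (3,10)}, so |H| = 24.

24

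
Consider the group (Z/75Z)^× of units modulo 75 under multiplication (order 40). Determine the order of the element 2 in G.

Compute successive powers of 2 mod 75: 2, 4, 8, 16, 32, 64, 53, 31, …; 2^20 ≡ 1 (mod 75).
So |⟨2⟩| = 20.

20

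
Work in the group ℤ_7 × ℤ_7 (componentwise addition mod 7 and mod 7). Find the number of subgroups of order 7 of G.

8

|G| = 49 and 7 | 49, so subgroups of order 7 are possible by Lagrange.
The subgroups of order 7 are: {(0,0), (0,1), (0,2), (0,3), (0,4), (0,5), (0,6)}; {(0,0), (1,0), (2,0), (3,0), (4,0), (5,0), (6,0)}; {(0,0), (1,1), (2,2), (3,3), (4,4), (5,5), (6,6)}; {(0,0), (1,2), (2,4), (3,6), (4,1), (5,3), (6,5)}; … (8 in all).
So G has 8 subgroups of order 7.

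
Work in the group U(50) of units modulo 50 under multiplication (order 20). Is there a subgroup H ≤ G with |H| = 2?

2 | 20. A subgroup of order 2 is {1, 49}.

Yes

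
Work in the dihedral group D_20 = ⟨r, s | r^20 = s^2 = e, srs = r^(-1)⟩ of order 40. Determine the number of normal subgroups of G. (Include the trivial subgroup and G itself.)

G has 48 subgroups. Checking conjugation-invariance by order — order 1: 1/1 normal; order 2: 1/21 normal; order 4: 1/11 normal; order 5: 1/1 normal; order 8: 0/5 normal; order 10: 1/5 normal; order 20: 3/3 normal; order 40: 1/1 normal.
Total normal subgroups: 9.

9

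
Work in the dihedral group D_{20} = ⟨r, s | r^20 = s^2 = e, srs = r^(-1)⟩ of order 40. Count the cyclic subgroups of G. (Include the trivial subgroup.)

Each element a generates a cyclic subgroup ⟨a⟩; distinct elements may generate the same one (a cyclic group of order d has φ(d) generators).
Cyclic subgroups by order — order 1: 1; order 2: 21; order 4: 1; order 5: 1; order 10: 1; order 20: 1.
Total: 26.

26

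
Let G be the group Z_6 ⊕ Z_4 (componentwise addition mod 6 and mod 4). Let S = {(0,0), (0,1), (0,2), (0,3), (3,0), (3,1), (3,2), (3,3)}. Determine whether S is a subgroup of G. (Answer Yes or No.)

Yes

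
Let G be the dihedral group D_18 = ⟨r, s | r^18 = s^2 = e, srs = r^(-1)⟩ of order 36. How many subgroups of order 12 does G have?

3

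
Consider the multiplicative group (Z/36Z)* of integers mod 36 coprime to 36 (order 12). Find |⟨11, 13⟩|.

|⟨11⟩| = 6 and |⟨13⟩| = 3, so |H| is a multiple of lcm(6, 3) = 6 and divides |G| = 12.
Closing under the operation: H = {1, 11, 13, 23, 25, 35}, so |H| = 6.

6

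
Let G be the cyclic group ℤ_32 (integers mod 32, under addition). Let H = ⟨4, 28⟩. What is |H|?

|⟨4⟩| = 8 and |⟨28⟩| = 8, so |H| is a multiple of lcm(8, 8) = 8 and divides |G| = 32.
Closing under the operation: H = {0, 4, 8, 12, 16, 20, 24, 28}, so |H| = 8.

8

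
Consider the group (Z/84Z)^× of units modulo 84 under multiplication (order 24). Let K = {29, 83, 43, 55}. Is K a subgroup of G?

No

The identity 1 ∉ K, so K is not a subgroup.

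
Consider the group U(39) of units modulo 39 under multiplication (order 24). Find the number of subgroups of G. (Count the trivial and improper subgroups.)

16

|G| = 24, so by Lagrange every subgroup order divides 24. Divisors: 1, 2, 3, 4, 6, 8, 12, 24.
Subgroups by order — order 1: 1; order 2: 3; order 3: 1; order 4: 3; order 6: 3; order 8: 1; order 12: 3; order 24: 1.
Total: 1 + 3 + 1 + 3 + 3 + 1 + 3 + 1 = 16.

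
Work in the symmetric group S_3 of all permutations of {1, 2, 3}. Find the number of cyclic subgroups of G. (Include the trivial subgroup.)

5

Each element a generates a cyclic subgroup ⟨a⟩; distinct elements may generate the same one (a cyclic group of order d has φ(d) generators).
Cyclic subgroups by order — order 1: 1; order 2: 3; order 3: 1.
Total: 5.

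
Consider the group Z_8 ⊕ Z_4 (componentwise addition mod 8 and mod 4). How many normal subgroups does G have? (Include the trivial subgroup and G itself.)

G is abelian, so every subgroup is normal.
G has 22 subgroups in total, hence 22 normal subgroups.

22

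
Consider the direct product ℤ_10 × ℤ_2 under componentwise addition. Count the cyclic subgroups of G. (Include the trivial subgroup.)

8

Each element a generates a cyclic subgroup ⟨a⟩; distinct elements may generate the same one (a cyclic group of order d has φ(d) generators).
Cyclic subgroups by order — order 1: 1; order 2: 3; order 5: 1; order 10: 3.
Total: 8.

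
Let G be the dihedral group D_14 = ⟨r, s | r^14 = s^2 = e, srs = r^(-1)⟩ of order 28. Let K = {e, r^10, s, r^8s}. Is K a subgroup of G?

No

r^10 ∈ K but its inverse r^4 ∉ K, so K is not a subgroup.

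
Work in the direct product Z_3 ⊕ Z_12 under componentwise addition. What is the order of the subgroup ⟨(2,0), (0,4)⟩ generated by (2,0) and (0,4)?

|⟨(2,0)⟩| = 3 and |⟨(0,4)⟩| = 3, so |H| is a multiple of lcm(3, 3) = 3 and divides |G| = 36.
Closing under the operation: H = {(0,0), (0,4), (0,8), (1,0), (1,4), (1,8), (2,0), (2,4), (2,8)}, so |H| = 9.

9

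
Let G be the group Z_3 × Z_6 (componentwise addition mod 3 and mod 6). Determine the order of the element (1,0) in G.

3

The order of (1,0) in Z_3 × Z_6 is lcm(ord(1) in Z_3, ord(0) in Z_6).
ord(1) = 3 and ord(0) = 1, so |⟨(1,0)⟩| = lcm(3, 1) = 3.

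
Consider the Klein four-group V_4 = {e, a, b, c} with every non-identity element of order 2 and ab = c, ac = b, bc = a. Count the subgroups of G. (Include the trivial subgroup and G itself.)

5

|G| = 4, so by Lagrange every subgroup order divides 4. Divisors: 1, 2, 4.
Subgroups by order — order 1: 1; order 2: 3; order 4: 1.
Total: 1 + 3 + 1 = 5.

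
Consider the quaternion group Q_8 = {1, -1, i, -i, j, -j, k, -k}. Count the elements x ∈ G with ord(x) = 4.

6

The elements of order 4 are: i, -i, j, -j, k, -k.
That's 6.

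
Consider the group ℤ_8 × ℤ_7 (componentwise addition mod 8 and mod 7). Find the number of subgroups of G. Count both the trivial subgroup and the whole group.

|G| = 56, so by Lagrange every subgroup order divides 56. Divisors: 1, 2, 4, 7, 8, 14, 28, 56.
Subgroups by order — order 1: 1; order 2: 1; order 4: 1; order 7: 1; order 8: 1; order 14: 1; order 28: 1; order 56: 1.
Total: 1 + 1 + 1 + 1 + 1 + 1 + 1 + 1 = 8.

8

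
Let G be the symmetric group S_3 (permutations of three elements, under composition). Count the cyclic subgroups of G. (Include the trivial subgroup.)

5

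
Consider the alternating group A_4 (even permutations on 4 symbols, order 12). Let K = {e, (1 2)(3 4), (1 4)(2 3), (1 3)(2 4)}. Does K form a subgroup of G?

|K| = 4 divides |G| = 12, consistent with Lagrange.
K contains the identity, every element's inverse is in K, and K is closed under ∘: it is a subgroup.

Yes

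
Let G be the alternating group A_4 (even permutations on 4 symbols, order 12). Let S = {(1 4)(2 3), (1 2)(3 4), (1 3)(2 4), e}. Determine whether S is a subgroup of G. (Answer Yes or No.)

Yes

|S| = 4 divides |G| = 12, consistent with Lagrange.
S contains the identity, every element's inverse is in S, and S is closed under ∘: it is a subgroup.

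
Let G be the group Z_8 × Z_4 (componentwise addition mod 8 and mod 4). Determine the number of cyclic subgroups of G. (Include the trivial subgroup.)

14

Each element a generates a cyclic subgroup ⟨a⟩; distinct elements may generate the same one (a cyclic group of order d has φ(d) generators).
Cyclic subgroups by order — order 1: 1; order 2: 3; order 4: 6; order 8: 4.
Total: 14.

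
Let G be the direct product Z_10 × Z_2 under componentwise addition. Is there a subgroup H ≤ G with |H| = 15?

No

15 does not divide |G| = 20, so by Lagrange no subgroup of order 15 exists.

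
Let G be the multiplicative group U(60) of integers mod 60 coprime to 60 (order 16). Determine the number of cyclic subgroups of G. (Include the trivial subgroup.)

12

Each element a generates a cyclic subgroup ⟨a⟩; distinct elements may generate the same one (a cyclic group of order d has φ(d) generators).
Cyclic subgroups by order — order 1: 1; order 2: 7; order 4: 4.
Total: 12.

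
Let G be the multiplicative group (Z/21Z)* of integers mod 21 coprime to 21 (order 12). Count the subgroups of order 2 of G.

3

|G| = 12 and 2 | 12, so subgroups of order 2 are possible by Lagrange.
The subgroups of order 2 are: {1, 13}; {1, 20}; {1, 8}.
So G has 3 subgroups of order 2.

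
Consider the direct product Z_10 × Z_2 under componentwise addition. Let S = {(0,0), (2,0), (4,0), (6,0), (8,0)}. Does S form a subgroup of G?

|S| = 5 divides |G| = 20, consistent with Lagrange.
S contains the identity, every element's inverse is in S, and S is closed under +: it is a subgroup.
In fact S = ⟨(4,0)⟩.

Yes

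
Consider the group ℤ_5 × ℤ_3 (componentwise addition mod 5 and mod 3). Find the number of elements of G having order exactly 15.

An element (a,b) has order lcm(ord(a), ord(b)); count pairs with lcm equal to 15.
Enumerating gives 8 such elements.

8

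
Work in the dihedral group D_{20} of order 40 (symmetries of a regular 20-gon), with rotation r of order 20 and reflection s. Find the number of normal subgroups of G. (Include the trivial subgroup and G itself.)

G has 48 subgroups. Checking conjugation-invariance by order — order 1: 1/1 normal; order 2: 1/21 normal; order 4: 1/11 normal; order 5: 1/1 normal; order 8: 0/5 normal; order 10: 1/5 normal; order 20: 3/3 normal; order 40: 1/1 normal.
Total normal subgroups: 9.

9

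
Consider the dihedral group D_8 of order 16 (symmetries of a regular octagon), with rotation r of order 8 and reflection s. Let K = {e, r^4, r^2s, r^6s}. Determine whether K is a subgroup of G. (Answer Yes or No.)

Yes

|K| = 4 divides |G| = 16, consistent with Lagrange.
K contains the identity, every element's inverse is in K, and K is closed under ·: it is a subgroup.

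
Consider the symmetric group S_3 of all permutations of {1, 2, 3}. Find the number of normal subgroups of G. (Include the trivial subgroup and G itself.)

G has 6 subgroups. Checking conjugation-invariance by order — order 1: 1/1 normal; order 2: 0/3 normal; order 3: 1/1 normal; order 6: 1/1 normal.
Total normal subgroups: 3.

3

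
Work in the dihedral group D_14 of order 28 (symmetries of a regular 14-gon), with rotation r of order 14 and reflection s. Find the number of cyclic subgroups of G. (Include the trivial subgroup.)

Group the elements of G by the cyclic subgroup they generate; each cyclic subgroup of order d accounts for φ(d) elements.
Cyclic subgroups by order — order 1: 1; order 2: 15; order 7: 1; order 14: 1.
Total: 18.

18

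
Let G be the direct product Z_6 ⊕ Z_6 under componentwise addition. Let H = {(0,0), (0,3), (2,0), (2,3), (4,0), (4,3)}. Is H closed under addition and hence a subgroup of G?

Yes

|H| = 6 divides |G| = 36, consistent with Lagrange.
H contains the identity, every element's inverse is in H, and H is closed under +: it is a subgroup.
In fact H = ⟨(2,3)⟩.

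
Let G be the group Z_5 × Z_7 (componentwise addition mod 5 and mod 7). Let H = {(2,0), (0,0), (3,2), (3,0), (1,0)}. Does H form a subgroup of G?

No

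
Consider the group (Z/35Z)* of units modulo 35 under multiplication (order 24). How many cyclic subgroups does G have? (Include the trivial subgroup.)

12

Each element a generates a cyclic subgroup ⟨a⟩; distinct elements may generate the same one (a cyclic group of order d has φ(d) generators).
Cyclic subgroups by order — order 1: 1; order 2: 3; order 3: 1; order 4: 2; order 6: 3; order 12: 2.
Total: 12.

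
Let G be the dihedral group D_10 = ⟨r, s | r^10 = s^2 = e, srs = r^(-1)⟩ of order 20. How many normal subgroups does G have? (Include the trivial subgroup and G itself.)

7

G has 22 subgroups. Checking conjugation-invariance by order — order 1: 1/1 normal; order 2: 1/11 normal; order 4: 0/5 normal; order 5: 1/1 normal; order 10: 3/3 normal; order 20: 1/1 normal.
Total normal subgroups: 7.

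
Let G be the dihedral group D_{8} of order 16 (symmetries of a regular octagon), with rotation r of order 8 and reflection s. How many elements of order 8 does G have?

The elements of order 8 are: r, r^3, r^5, r^7.
That's 4.

4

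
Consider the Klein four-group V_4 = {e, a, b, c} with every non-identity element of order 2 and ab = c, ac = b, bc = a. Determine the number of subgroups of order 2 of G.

|G| = 4 and 2 | 4, so subgroups of order 2 are possible by Lagrange.
The subgroups of order 2 are: {e, a}; {e, b}; {e, c}.
So G has 3 subgroups of order 2.

3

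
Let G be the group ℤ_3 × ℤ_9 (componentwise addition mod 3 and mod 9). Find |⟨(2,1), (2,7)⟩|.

|⟨(2,1)⟩| = 9 and |⟨(2,7)⟩| = 9, so |H| is a multiple of lcm(9, 9) = 9 and divides |G| = 27.
Closing under the operation: H = {(0,0), (0,3), (0,6), (1,2), (1,5), (1,8), (2,1), (2,4), (2,7)}, so |H| = 9.

9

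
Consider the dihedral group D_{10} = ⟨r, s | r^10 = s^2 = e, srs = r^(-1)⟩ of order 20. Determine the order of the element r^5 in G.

Computing powers of r^5: the smallest k with (r^5)^k = e is k = 2.

2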